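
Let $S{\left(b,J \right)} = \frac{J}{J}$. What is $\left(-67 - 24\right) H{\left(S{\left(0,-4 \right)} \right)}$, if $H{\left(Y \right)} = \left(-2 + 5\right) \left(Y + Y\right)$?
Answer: $-546$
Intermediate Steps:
$S{\left(b,J \right)} = 1$
$H{\left(Y \right)} = 6 Y$ ($H{\left(Y \right)} = 3 \cdot 2 Y = 6 Y$)
$\left(-67 - 24\right) H{\left(S{\left(0,-4 \right)} \right)} = \left(-67 - 24\right) 6 \cdot 1 = \left(-91\right) 6 = -546$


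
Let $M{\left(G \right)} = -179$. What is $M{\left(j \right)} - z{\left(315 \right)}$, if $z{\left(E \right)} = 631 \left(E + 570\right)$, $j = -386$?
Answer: $-558614$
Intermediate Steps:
$z{\left(E \right)} = 359670 + 631 E$ ($z{\left(E \right)} = 631 \left(570 + E\right) = 359670 + 631 E$)
$M{\left(j \right)} - z{\left(315 \right)} = -179 - \left(359670 + 631 \cdot 315\right) = -179 - \left(359670 + 198765\right) = -179 - 558435 = -558614$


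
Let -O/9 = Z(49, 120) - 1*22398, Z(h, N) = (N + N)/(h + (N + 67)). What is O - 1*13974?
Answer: 11068332/59 ≈ 1.8760e+5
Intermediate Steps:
Z(h, N) = 2*N/(67 + N + h) (Z(h, N) = (2*N)/(h + (67 + N)) = (2*N)/(67 + N + h) = 2*N/(67 + N + h))
O = 11892798/59 (O = -9*(2*120/(67 + 120 + 49) - 1*22398) = -9*(2*120/236 - 22398) = -9*(2*120*(1/236) - 22398) = -9*(60/59 - 22398) = -9*(-1321422/59) = 11892798/59 ≈ 2.0157e+5)
O - 1*13974 = 11892798/59 - 1*13974 = 11892798/59 - 13974 = 11068332/59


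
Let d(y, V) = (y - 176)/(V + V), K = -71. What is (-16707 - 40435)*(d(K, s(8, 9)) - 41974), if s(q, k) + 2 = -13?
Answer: 35970117583/15 ≈ 2.3980e+9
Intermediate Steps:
s(q, k) = -15 (s(q, k) = -2 - 13 = -15)
d(y, V) = (-176 + y)/(2*V) (d(y, V) = (-176 + y)/((2*V)) = (-176 + y)*(1/(2*V)) = (-176 + y)/(2*V))
(-16707 - 40435)*(d(K, s(8, 9)) - 41974) = (-16707 - 40435)*((½)*(-176 - 71)/(-15) - 41974) = -57142*((½)*(-1/15)*(-247) - 41974) = -57142*(247/30 - 41974) = -57142*(-1258973/30) = 35970117583/15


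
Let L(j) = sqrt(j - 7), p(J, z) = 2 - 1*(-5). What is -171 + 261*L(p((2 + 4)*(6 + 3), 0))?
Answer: -171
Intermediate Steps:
p(J, z) = 7 (p(J, z) = 2 + 5 = 7)
L(j) = sqrt(-7 + j)
-171 + 261*L(p((2 + 4)*(6 + 3), 0)) = -171 + 261*sqrt(-7 + 7) = -171 + 261*sqrt(0) = -171 + 261*0 = -171 + 0 = -171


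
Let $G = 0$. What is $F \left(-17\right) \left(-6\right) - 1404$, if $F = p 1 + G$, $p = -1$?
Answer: $-1506$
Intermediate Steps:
$F = -1$ ($F = \left(-1\right) 1 + 0 = -1 + 0 = -1$)
$F \left(-17\right) \left(-6\right) - 1404 = \left(-1\right) \left(-17\right) \left(-6\right) - 1404 = 17 \left(-6\right) - 1404 = -102 - 1404 = -1506$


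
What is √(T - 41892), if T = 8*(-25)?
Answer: 2*I*√10523 ≈ 205.16*I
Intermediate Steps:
T = -200
√(T - 41892) = √(-200 - 41892) = √(-42092) = 2*I*√10523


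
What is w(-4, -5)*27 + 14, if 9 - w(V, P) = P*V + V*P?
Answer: -823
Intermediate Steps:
w(V, P) = 9 - 2*P*V (w(V, P) = 9 - (P*V + V*P) = 9 - (P*V + P*V) = 9 - 2*P*V)
w(-4, -5)*27 + 14 = (9 - 2*(-5)*(-4))*27 + 14 = (9 - 40)*27 + 14 = -31*27 + 14 = -837 + 14 = -823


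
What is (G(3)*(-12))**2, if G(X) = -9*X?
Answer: 104976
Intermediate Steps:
(G(3)*(-12))**2 = (-9*3*(-12))**2 = (-27*(-12))**2 = 324**2 = 104976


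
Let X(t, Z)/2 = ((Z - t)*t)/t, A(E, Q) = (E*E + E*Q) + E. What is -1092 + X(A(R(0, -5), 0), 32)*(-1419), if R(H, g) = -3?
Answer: -74880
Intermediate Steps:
A(E, Q) = E + E² + E*Q (A(E, Q) = (E² + E*Q) + E = E + E² + E*Q)
X(t, Z) = -2*t + 2*Z (X(t, Z) = 2*(((Z - t)*t)/t) = 2*((t*(Z - t))/t) = 2*(Z - t) = -2*t + 2*Z)
-1092 + X(A(R(0, -5), 0), 32)*(-1419) = -1092 + (-(-6)*(1 - 3 + 0) + 2*32)*(-1419) = -1092 + (-(-6)*(-2) + 64)*(-1419) = -1092 + (-2*6 + 64)*(-1419) = -1092 + (-12 + 64)*(-1419) = -1092 + 52*(-1419) = -1092 - 73788 = -74880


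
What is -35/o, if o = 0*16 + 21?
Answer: -5/3 ≈ -1.6667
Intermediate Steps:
o = 21 (o = 0 + 21 = 21)
-35/o = -35/21 = (1/21)*(-35) = -5/3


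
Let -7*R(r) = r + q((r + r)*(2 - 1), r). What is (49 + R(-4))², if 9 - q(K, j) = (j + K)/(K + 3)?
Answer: 2896804/1225 ≈ 2364.7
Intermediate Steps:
q(K, j) = 9 - (K + j)/(3 + K) (q(K, j) = 9 - (j + K)/(K + 3) = 9 - (K + j)/(3 + K))
R(r) = -r/7 - (27 + 15*r)/(7*(3 + 2*r)) (R(r) = -(r + (27 - r + 8*((r + r)*(2 - 1)))/(3 + (r + r)*(2 - 1)))/7 = -(r + (27 - r + 8*((2*r)*1))/(3 + (2*r)*1))/7 = -(r + (27 - r + 8*(2*r))/(3 + 2*r))/7 = -(r + (27 - r + 16*r)/(3 + 2*r))/7 = -(r + (27 + 15*r)/(3 + 2*r))/7 = -r/7 - (27 + 15*r)/(7*(3 + 2*r)))
(49 + R(-4))² = (49 + (-27 - 18*(-4) - 2*(-4)²)/(7*(3 + 2*(-4))))² = (49 + (-27 + 72 - 2*16)/(7*(3 - 8)))² = (49 + (⅐)*(-27 + 72 - 32)/(-5))² = (49 + (⅐)*(-⅕)*13)² = (49 - 13/35)² = (1702/35)² = 2896804/1225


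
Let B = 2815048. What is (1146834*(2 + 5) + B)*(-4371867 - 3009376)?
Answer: -80033976387298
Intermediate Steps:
(1146834*(2 + 5) + B)*(-4371867 - 3009376) = (1146834*(2 + 5) + 2815048)*(-4371867 - 3009376) = (1146834*7 + 2815048)*(-7381243) = (8027838 + 2815048)*(-7381243) = 10842886*(-7381243) = -80033976387298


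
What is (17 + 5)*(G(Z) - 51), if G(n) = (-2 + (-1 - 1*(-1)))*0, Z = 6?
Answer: -1122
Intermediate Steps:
G(n) = 0 (G(n) = (-2 + (-1 + 1))*0 = (-2 + 0)*0 = -2*0 = 0)
(17 + 5)*(G(Z) - 51) = (17 + 5)*(0 - 51) = 22*(-51) = -1122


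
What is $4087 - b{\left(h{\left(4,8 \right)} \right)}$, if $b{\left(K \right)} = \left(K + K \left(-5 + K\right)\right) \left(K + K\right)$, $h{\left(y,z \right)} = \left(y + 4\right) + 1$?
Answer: $3277$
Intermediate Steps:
$h{\left(y,z \right)} = 5 + y$ ($h{\left(y,z \right)} = \left(4 + y\right) + 1 = 5 + y$)
$b{\left(K \right)} = 2 K \left(K + K \left(-5 + K\right)\right)$ ($b{\left(K \right)} = \left(K + K \left(-5 + K\right)\right) 2 K = 2 K \left(K + K \left(-5 + K\right)\right)$)
$4087 - b{\left(h{\left(4,8 \right)} \right)} = 4087 - 2 \left(5 + 4\right)^{2} \left(-4 + \left(5 + 4\right)\right) = 4087 - 2 \cdot 9^{2} \left(-4 + 9\right) = 4087 - 2 \cdot 81 \cdot 5 = 4087 - 810 = 3277$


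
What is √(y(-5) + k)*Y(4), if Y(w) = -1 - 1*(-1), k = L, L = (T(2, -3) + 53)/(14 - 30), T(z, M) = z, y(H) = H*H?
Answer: 0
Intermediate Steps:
y(H) = H²
L = -55/16 (L = (2 + 53)/(14 - 30) = 55/(-16) = 55*(-1/16) = -55/16 ≈ -3.4375)
k = -55/16 ≈ -3.4375
Y(w) = 0 (Y(w) = -1 + 1 = 0)
√(y(-5) + k)*Y(4) = √((-5)² - 55/16)*0 = √(25 - 55/16)*0 = √(345/16)*0 = (√345/4)*0 = 0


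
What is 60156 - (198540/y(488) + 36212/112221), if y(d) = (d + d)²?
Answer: 1607640337900681/26724757824 ≈ 60156.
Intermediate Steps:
y(d) = 4*d² (y(d) = (2*d)² = 4*d²)
60156 - (198540/y(488) + 36212/112221) = 60156 - (198540/((4*488²)) + 36212/112221) = 60156 - (198540/((4*238144)) + 36212*(1/112221)) = 60156 - (198540/952576 + 36212/112221) = 60156 - (198540*(1/952576) + 36212/112221) = 60156 - (49635/238144 + 36212/112221) = 60156 - 1*14193759863/26724757824 = 60156 - 14193759863/26724757824 = 1607640337900681/26724757824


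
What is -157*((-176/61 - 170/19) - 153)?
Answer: 29993437/1159 ≈ 25879.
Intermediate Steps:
-157*((-176/61 - 170/19) - 153) = -157*(-13714/1159 - 153) = -157*(-191041/1159) = 29993437/1159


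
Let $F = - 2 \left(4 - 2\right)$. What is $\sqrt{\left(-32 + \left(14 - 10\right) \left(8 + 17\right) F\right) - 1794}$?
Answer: $i \sqrt{2226} \approx 47.18 i$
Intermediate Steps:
$F = -4$ ($F = \left(-2\right) 2 = -4$)
$\sqrt{\left(-32 + \left(14 - 10\right) \left(8 + 17\right) F\right) - 1794} = \sqrt{\left(-32 + \left(14 - 10\right) \left(8 + 17\right) \left(-4\right)\right) - 1794} = \sqrt{\left(-32 + 4 \cdot 25 \left(-4\right)\right) - 1794} = \sqrt{\left(-32 + 100 \left(-4\right)\right) - 1794} = \sqrt{\left(-32 - 400\right) - 1794} = \sqrt{-432 - 1794} = \sqrt{-2226} = i \sqrt{2226}$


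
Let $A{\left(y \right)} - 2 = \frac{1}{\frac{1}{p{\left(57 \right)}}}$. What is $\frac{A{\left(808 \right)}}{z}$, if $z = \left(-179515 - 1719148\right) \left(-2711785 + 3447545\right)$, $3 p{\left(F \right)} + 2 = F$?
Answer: $- \frac{61}{4190880866640} \approx -1.4555 \cdot 10^{-11}$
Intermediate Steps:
$p{\left(F \right)} = - \frac{2}{3} + \frac{F}{3}$
$A{\left(y \right)} = \frac{61}{3}$ ($A{\left(y \right)} = 2 + \frac{1}{\frac{1}{- \frac{2}{3} + \frac{1}{3} \cdot 57}} = 2 + \frac{1}{\frac{1}{- \frac{2}{3} + 19}} = 2 + \frac{1}{\frac{1}{\frac{55}{3}}} = 2 + \frac{1}{\frac{3}{55}} = 2 + \frac{55}{3} = \frac{61}{3}$)
$z = -1396960288880$ ($z = \left(-1898663\right) 735760 = -1396960288880$)
$\frac{A{\left(808 \right)}}{z} = \frac{61}{3 \left(-1396960288880\right)} = \frac{61}{3} \left(- \frac{1}{1396960288880}\right) = - \frac{61}{4190880866640}$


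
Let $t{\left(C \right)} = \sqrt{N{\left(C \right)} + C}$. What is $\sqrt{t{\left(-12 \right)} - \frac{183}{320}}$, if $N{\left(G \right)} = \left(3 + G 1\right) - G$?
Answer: $\frac{\sqrt{-915 + 4800 i}}{40} \approx 1.114 + 1.3465 i$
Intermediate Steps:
$N{\left(G \right)} = 3$ ($N{\left(G \right)} = \left(3 + G\right) - G = 3$)
$t{\left(C \right)} = \sqrt{3 + C}$
$\sqrt{t{\left(-12 \right)} - \frac{183}{320}} = \sqrt{\sqrt{3 - 12} - \frac{183}{320}} = \sqrt{\sqrt{-9} - \frac{183}{320}} = \sqrt{3 i - \frac{183}{320}} = \sqrt{- \frac{183}{320} + 3 i}$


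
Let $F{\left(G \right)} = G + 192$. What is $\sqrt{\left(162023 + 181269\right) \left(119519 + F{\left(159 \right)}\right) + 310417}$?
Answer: $\sqrt{41150722457} \approx 2.0286 \cdot 10^{5}$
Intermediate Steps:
$F{\left(G \right)} = 192 + G$
$\sqrt{\left(162023 + 181269\right) \left(119519 + F{\left(159 \right)}\right) + 310417} = \sqrt{\left(162023 + 181269\right) \left(119519 + \left(192 + 159\right)\right) + 310417} = \sqrt{343292 \left(119519 + 351\right) + 310417} = \sqrt{343292 \cdot 119870 + 310417} = \sqrt{41150412040 + 310417} = \sqrt{41150722457}$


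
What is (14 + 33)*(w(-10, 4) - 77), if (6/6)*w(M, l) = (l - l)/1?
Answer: -3619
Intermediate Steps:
w(M, l) = 0 (w(M, l) = (l - l)/1 = 0*1 = 0)
(14 + 33)*(w(-10, 4) - 77) = (14 + 33)*(0 - 77) = 47*(-77) = -3619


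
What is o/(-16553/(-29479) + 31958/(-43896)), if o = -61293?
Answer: 39656883103956/107739697 ≈ 3.6808e+5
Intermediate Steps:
o/(-16553/(-29479) + 31958/(-43896)) = -61293/(-16553/(-29479) + 31958/(-43896)) = -61293/(-16553*(-1/29479) + 31958*(-1/43896)) = -61293/(16553/29479 - 15979/21948) = -61293/(-107739697/647005092) = -61293*(-647005092/107739697) = 39656883103956/107739697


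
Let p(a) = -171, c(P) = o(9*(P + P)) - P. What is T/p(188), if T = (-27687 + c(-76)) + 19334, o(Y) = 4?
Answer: 8273/171 ≈ 48.380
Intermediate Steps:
c(P) = 4 - P
T = -8273 (T = (-27687 + (4 - 1*(-76))) + 19334 = (-27687 + (4 + 76)) + 19334 = (-27687 + 80) + 19334 = -27607 + 19334 = -8273)
T/p(188) = -8273/(-171) = -8273*(-1/171) = 8273/171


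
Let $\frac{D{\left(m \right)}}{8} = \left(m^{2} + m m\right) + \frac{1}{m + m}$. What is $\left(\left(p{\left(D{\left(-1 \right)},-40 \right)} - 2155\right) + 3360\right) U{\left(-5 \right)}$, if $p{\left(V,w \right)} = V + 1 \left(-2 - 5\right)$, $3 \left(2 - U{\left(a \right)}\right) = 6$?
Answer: $0$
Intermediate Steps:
$U{\left(a \right)} = 0$ ($U{\left(a \right)} = 2 - 2 = 0$)
$D{\left(m \right)} = \frac{4}{m} + 16 m^{2}$ ($D{\left(m \right)} = 8 \left(\left(m^{2} + m m\right) + \frac{1}{m + m}\right) = 8 \left(\left(m^{2} + m^{2}\right) + \frac{1}{2 m}\right) = 8 \left(2 m^{2} + \frac{1}{2 m}\right) = 8 \left(\frac{1}{2 m} + 2 m^{2}\right) = \frac{4}{m} + 16 m^{2}$)
$p{\left(V,w \right)} = -7 + V$ ($p{\left(V,w \right)} = V + 1 \left(-7\right) = V - 7 = -7 + V$)
$\left(\left(p{\left(D{\left(-1 \right)},-40 \right)} - 2155\right) + 3360\right) U{\left(-5 \right)} = \left(\left(\left(-7 + \frac{4 \left(1 + 4 \left(-1\right)^{3}\right)}{-1}\right) - 2155\right) + 3360\right) 0 = \left(\left(\left(-7 + 4 \left(-1\right) \left(1 + 4 \left(-1\right)\right)\right) - 2155\right) + 3360\right) 0 = \left(\left(\left(-7 + 4 \left(-1\right) \left(1 - 4\right)\right) - 2155\right) + 3360\right) 0 = \left(\left(\left(-7 + 4 \left(-1\right) \left(-3\right)\right) - 2155\right) + 3360\right) 0 = \left(\left(\left(-7 + 12\right) - 2155\right) + 3360\right) 0 = \left(\left(5 - 2155\right) + 3360\right) 0 = \left(-2150 + 3360\right) 0 = 1210 \cdot 0 = 0$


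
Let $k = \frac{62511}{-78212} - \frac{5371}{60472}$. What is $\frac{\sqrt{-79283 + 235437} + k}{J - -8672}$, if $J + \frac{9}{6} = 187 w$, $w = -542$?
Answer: $\frac{1050060461}{109589806034436} - \frac{2 \sqrt{156154}}{185367} \approx -0.004254$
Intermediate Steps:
$J = - \frac{202711}{2}$ ($J = - \frac{3}{2} + 187 \left(-542\right) = - \frac{3}{2} - 101354 = - \frac{202711}{2} \approx -1.0136 \cdot 10^{5}$)
$k = - \frac{1050060461}{1182409016}$ ($k = 62511 \left(- \frac{1}{78212}\right) - \frac{5371}{60472} = - \frac{62511}{78212} - \frac{5371}{60472} = - \frac{1050060461}{1182409016} \approx -0.88807$)
$\frac{\sqrt{-79283 + 235437} + k}{J - -8672} = \frac{\sqrt{-79283 + 235437} - \frac{1050060461}{1182409016}}{- \frac{202711}{2} - -8672} = \frac{\sqrt{156154} - \frac{1050060461}{1182409016}}{- \frac{202711}{2} + 8672} = \frac{- \frac{1050060461}{1182409016} + \sqrt{156154}}{- \frac{185367}{2}} = \left(- \frac{1050060461}{1182409016} + \sqrt{156154}\right) \left(- \frac{2}{185367}\right) = \frac{1050060461}{109589806034436} - \frac{2 \sqrt{156154}}{185367}$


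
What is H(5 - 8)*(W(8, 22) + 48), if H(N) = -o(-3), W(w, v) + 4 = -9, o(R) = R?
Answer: 105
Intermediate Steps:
W(w, v) = -13 (W(w, v) = -4 - 9 = -13)
H(N) = 3 (H(N) = -1*(-3) = 3)
H(5 - 8)*(W(8, 22) + 48) = 3*(-13 + 48) = 3*35 = 105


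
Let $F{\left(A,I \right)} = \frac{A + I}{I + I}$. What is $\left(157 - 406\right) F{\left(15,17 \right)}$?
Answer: $- \frac{3984}{17} \approx -234.35$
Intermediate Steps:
$F{\left(A,I \right)} = \frac{A + I}{2 I}$
$\left(157 - 406\right) F{\left(15,17 \right)} = \left(157 - 406\right) \frac{15 + 17}{2 \cdot 17} = - 249 \cdot \frac{1}{2} \cdot \frac{1}{17} \cdot 32 = \left(-249\right) \frac{16}{17} = - \frac{3984}{17}$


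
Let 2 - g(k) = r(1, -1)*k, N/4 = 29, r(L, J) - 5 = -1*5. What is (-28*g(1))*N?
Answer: -6496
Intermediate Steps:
r(L, J) = 0 (r(L, J) = 5 - 1*5 = 5 - 5 = 0)
N = 116 (N = 4*29 = 116)
g(k) = 2 (g(k) = 2 - 0*k = 2 - 1*0 = 2 + 0 = 2)
(-28*g(1))*N = -28*2*116 = -56*116 = -6496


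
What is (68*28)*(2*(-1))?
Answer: -3808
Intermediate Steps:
(68*28)*(2*(-1)) = 1904*(-2) = -3808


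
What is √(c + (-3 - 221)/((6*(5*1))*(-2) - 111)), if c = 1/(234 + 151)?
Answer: 17*√2187185/21945 ≈ 1.1457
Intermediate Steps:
c = 1/385 ≈ 0.0025974
√(c + (-3 - 221)/((6*(5*1))*(-2) - 111)) = √(1/385 + (-3 - 221)/((6*(5*1))*(-2) - 111)) = √(1/385 - 224/((6*5)*(-2) - 111)) = √(1/385 - 224/(30*(-2) - 111)) = √(1/385 - 224/(-60 - 111)) = √(1/385 - 224/(-171)) = √(1/385 - 224*(-1/171)) = √(1/385 + 224/171) = √(86411/65835) = 17*√2187185/21945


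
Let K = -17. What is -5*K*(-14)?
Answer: -1190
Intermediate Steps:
-5*K*(-14) = -5*(-17)*(-14) = 85*(-14) = -1190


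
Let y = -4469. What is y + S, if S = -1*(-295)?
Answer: -4174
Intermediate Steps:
S = 295
y + S = -4469 + 295 = -4174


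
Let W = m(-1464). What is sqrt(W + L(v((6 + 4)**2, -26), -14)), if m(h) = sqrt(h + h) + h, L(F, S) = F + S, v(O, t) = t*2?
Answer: sqrt(-1530 + 4*I*sqrt(183)) ≈ 0.6916 + 39.121*I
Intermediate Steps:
v(O, t) = 2*t
m(h) = h + sqrt(2)*sqrt(h) (m(h) = sqrt(2*h) + h = sqrt(2)*sqrt(h) + h = h + sqrt(2)*sqrt(h))
W = -1464 + 4*I*sqrt(183) (W = -1464 + sqrt(2)*sqrt(-1464) = -1464 + sqrt(2)*(2*I*sqrt(366)) = -1464 + 4*I*sqrt(183) ≈ -1464.0 + 54.111*I)
sqrt(W + L(v((6 + 4)**2, -26), -14)) = sqrt((-1464 + 4*I*sqrt(183)) + (2*(-26) - 14)) = sqrt((-1464 + 4*I*sqrt(183)) + (-52 - 14)) = sqrt((-1464 + 4*I*sqrt(183)) - 66) = sqrt(-1530 + 4*I*sqrt(183))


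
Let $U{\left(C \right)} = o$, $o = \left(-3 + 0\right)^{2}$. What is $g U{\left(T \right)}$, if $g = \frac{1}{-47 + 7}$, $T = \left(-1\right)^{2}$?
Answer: $- \frac{9}{40} \approx -0.225$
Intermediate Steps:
$o = 9$ ($o = \left(-3\right)^{2} = 9$)
$T = 1$
$U{\left(C \right)} = 9$
$g = - \frac{1}{40}$ ($g = \frac{1}{-40} = - \frac{1}{40} \approx -0.025$)
$g U{\left(T \right)} = \left(- \frac{1}{40}\right) 9 = - \frac{9}{40}$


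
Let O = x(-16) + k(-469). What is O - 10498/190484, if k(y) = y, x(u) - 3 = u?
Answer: -45911893/95242 ≈ -482.06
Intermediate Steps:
x(u) = 3 + u
O = -482 (O = (3 - 16) - 469 = -13 - 469 = -482)
O - 10498/190484 = -482 - 10498/190484 = -482 - 1*5249/95242 = -482 - 5249/95242 = -45911893/95242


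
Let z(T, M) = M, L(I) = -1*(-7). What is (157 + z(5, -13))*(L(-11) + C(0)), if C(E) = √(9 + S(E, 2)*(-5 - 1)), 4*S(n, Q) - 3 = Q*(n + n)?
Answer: 1008 + 216*√2 ≈ 1313.5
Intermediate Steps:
L(I) = 7
S(n, Q) = ¾ + Q*n/2 (S(n, Q) = ¾ + (Q*(n + n))/4 = ¾ + (Q*(2*n))/4 = ¾ + (2*Q*n)/4 = ¾ + Q*n/2)
C(E) = √(9/2 - 6*E) (C(E) = √(9 + (¾ + (½)*2*E)*(-5 - 1)) = √(9 + (¾ + E)*(-6)) = √(9 + (-9/2 - 6*E)) = √(9/2 - 6*E))
(157 + z(5, -13))*(L(-11) + C(0)) = (157 - 13)*(7 + √(18 - 24*0)/2) = 144*(7 + √(18 + 0)/2) = 144*(7 + √18/2) = 144*(7 + (3*√2)/2) = 144*(7 + 3*√2/2) = 1008 + 216*√2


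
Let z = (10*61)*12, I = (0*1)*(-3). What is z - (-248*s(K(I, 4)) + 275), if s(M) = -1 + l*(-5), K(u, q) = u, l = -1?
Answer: 8037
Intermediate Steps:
I = 0 (I = 0*(-3) = 0)
s(M) = 4 (s(M) = -1 - 1*(-5) = -1 + 5 = 4)
z = 7320 (z = 610*12 = 7320)
z - (-248*s(K(I, 4)) + 275) = 7320 - (-248*4 + 275) = 7320 - (-992 + 275) = 7320 - 1*(-717) = 7320 + 717 = 8037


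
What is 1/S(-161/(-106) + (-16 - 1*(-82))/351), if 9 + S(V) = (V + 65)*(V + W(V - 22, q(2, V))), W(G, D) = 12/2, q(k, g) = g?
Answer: 153809604/77689779283 ≈ 0.0019798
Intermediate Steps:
W(G, D) = 6 (W(G, D) = 12*(1/2) = 6)
S(V) = -9 + (6 + V)*(65 + V) (S(V) = -9 + (V + 65)*(V + 6) = -9 + (65 + V)*(6 + V) = -9 + (6 + V)*(65 + V))
1/S(-161/(-106) + (-16 - 1*(-82))/351) = 1/(381 + (-161/(-106) + (-16 - 1*(-82))/351)**2 + 71*(-161/(-106) + (-16 - 1*(-82))/351)) = 1/(381 + (-161*(-1/106) + (-16 + 82)*(1/351))**2 + 71*(-161*(-1/106) + (-16 + 82)*(1/351))) = 1/(381 + (161/106 + 66*(1/351))**2 + 71*(161/106 + 66*(1/351))) = 1/(381 + (161/106 + 22/117)**2 + 71*(161/106 + 22/117)) = 1/(381 + (21169/12402)**2 + 71*(21169/12402)) = 1/(381 + 448126561/153809604 + 1502999/12402) = 1/(77689779283/153809604) = 153809604/77689779283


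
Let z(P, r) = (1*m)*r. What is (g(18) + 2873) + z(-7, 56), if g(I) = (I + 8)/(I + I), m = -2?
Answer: 49711/18 ≈ 2761.7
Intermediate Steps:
z(P, r) = -2*r (z(P, r) = (1*(-2))*r = -2*r)
g(I) = (8 + I)/(2*I) (g(I) = (8 + I)/((2*I)) = (8 + I)*(1/(2*I)) = (8 + I)/(2*I))
(g(18) + 2873) + z(-7, 56) = ((1/2)*(8 + 18)/18 + 2873) - 2*56 = ((1/2)*(1/18)*26 + 2873) - 112 = (13/18 + 2873) - 112 = 51727/18 - 112 = 49711/18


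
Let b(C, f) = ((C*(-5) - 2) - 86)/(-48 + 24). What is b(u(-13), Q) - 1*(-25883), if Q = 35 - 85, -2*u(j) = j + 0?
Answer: 1242625/48 ≈ 25888.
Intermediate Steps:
u(j) = -j/2 (u(j) = -(j + 0)/2 = -j/2)
Q = -50
b(C, f) = 11/3 + 5*C/24 (b(C, f) = ((-5*C - 2) - 86)/(-24) = ((-2 - 5*C) - 86)*(-1/24) = (-88 - 5*C)*(-1/24) = 11/3 + 5*C/24)
b(u(-13), Q) - 1*(-25883) = (11/3 + 5*(-½*(-13))/24) - 1*(-25883) = (11/3 + (5/24)*(13/2)) + 25883 = (11/3 + 65/48) + 25883 = 241/48 + 25883 = 1242625/48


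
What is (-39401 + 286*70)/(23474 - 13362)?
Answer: -19381/10112 ≈ -1.9166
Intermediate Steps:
(-39401 + 286*70)/(23474 - 13362) = (-39401 + 20020)/10112 = -19381*1/10112 = -19381/10112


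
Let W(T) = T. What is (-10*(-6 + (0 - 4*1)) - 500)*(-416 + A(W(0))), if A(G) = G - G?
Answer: 166400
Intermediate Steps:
A(G) = 0
(-10*(-6 + (0 - 4*1)) - 500)*(-416 + A(W(0))) = (-10*(-6 + (0 - 4*1)) - 500)*(-416 + 0) = (-10*(-6 + (0 - 4)) - 500)*(-416) = (-10*(-6 - 4) - 500)*(-416) = (-10*(-10) - 500)*(-416) = (100 - 500)*(-416) = -400*(-416) = 166400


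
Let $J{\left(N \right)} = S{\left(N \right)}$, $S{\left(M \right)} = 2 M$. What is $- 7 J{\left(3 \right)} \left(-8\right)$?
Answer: $336$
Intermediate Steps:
$J{\left(N \right)} = 2 N$
$- 7 J{\left(3 \right)} \left(-8\right) = - 7 \cdot 2 \cdot 3 \left(-8\right) = \left(-7\right) 6 \left(-8\right) = \left(-42\right) \left(-8\right) = 336$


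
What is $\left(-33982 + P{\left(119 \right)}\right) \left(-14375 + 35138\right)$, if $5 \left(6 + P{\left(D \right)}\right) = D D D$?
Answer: $\frac{31460492097}{5} \approx 6.2921 \cdot 10^{9}$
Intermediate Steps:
$P{\left(D \right)} = -6 + \frac{D^{3}}{5}$ ($P{\left(D \right)} = -6 + \frac{D D D}{5} = -6 + \frac{D D^{2}}{5} = -6 + \frac{D^{3}}{5}$)
$\left(-33982 + P{\left(119 \right)}\right) \left(-14375 + 35138\right) = \left(-33982 - \left(6 - \frac{119^{3}}{5}\right)\right) \left(-14375 + 35138\right) = \left(-33982 + \left(-6 + \frac{1}{5} \cdot 1685159\right)\right) 20763 = \left(-33982 + \left(-6 + \frac{1685159}{5}\right)\right) 20763 = \left(-33982 + \frac{1685129}{5}\right) 20763 = \frac{1515219}{5} \cdot 20763 = \frac{31460492097}{5}$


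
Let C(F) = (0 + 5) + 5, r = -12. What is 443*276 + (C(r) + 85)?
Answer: 122363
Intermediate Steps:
C(F) = 10 (C(F) = 5 + 5 = 10)
443*276 + (C(r) + 85) = 443*276 + (10 + 85) = 122268 + 95 = 122363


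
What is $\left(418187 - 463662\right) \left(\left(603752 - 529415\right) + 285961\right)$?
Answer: $-16384551550$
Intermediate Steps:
$\left(418187 - 463662\right) \left(\left(603752 - 529415\right) + 285961\right) = - 45475 \left(\left(603752 - 529415\right) + 285961\right) = - 45475 \left(74337 + 285961\right) = \left(-45475\right) 360298 = -16384551550$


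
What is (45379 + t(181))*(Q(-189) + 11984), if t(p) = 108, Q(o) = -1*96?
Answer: 540749456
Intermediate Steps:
Q(o) = -96
(45379 + t(181))*(Q(-189) + 11984) = (45379 + 108)*(-96 + 11984) = 45487*11888 = 540749456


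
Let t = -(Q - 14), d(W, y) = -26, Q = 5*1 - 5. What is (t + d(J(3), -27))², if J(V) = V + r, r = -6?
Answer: 144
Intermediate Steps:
Q = 0 (Q = 5 - 5 = 0)
J(V) = -6 + V (J(V) = V - 6 = -6 + V)
t = 14 (t = -(0 - 14) = -1*(-14) = 14)
(t + d(J(3), -27))² = (14 - 26)² = (-12)² = 144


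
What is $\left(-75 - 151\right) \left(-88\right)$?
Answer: $19888$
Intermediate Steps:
$\left(-75 - 151\right) \left(-88\right) = \left(-226\right) \left(-88\right) = 19888$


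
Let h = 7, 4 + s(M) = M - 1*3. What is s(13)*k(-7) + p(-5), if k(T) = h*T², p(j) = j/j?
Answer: 2059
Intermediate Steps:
p(j) = 1
s(M) = -7 + M (s(M) = -4 + (M - 1*3) = -4 + (M - 3) = -4 + (-3 + M) = -7 + M)
k(T) = 7*T²
s(13)*k(-7) + p(-5) = (-7 + 13)*(7*(-7)²) + 1 = 6*(7*49) + 1 = 6*343 + 1 = 2058 + 1 = 2059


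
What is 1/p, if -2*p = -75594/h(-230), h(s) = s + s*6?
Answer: -1610/37797 ≈ -0.042596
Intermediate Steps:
h(s) = 7*s (h(s) = s + 6*s = 7*s)
p = -37797/1610 (p = -(-37797)/(7*(-230)) = -(-37797)/(-1610) = -(-37797)*(-1)/1610 = -½*37797/805 = -37797/1610 ≈ -23.476)
1/p = 1/(-37797/1610) = -1610/37797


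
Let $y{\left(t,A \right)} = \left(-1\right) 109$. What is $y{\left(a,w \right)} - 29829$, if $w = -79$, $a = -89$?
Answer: $-29938$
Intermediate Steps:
$y{\left(t,A \right)} = -109$
$y{\left(a,w \right)} - 29829 = -109 - 29829 = -29938$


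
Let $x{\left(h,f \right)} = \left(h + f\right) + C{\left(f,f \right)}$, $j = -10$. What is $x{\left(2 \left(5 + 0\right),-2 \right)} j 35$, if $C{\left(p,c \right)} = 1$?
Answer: $-3150$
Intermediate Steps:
$x{\left(h,f \right)} = 1 + f + h$ ($x{\left(h,f \right)} = \left(h + f\right) + 1 = \left(f + h\right) + 1 = 1 + f + h$)
$x{\left(2 \left(5 + 0\right),-2 \right)} j 35 = \left(1 - 2 + 2 \left(5 + 0\right)\right) \left(-10\right) 35 = \left(1 - 2 + 2 \cdot 5\right) \left(-10\right) 35 = \left(1 - 2 + 10\right) \left(-10\right) 35 = 9 \left(-10\right) 35 = \left(-90\right) 35 = -3150$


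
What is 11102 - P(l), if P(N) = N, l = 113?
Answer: 10989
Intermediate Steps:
11102 - P(l) = 11102 - 1*113 = 11102 - 113 = 10989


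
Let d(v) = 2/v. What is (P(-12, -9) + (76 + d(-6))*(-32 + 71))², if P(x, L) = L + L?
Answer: 8602489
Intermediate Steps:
P(x, L) = 2*L
(P(-12, -9) + (76 + d(-6))*(-32 + 71))² = (2*(-9) + (76 + 2/(-6))*(-32 + 71))² = (-18 + (76 + 2*(-⅙))*39)² = (-18 + (76 - ⅓)*39)² = (-18 + (227/3)*39)² = (-18 + 2951)² = 2933² = 8602489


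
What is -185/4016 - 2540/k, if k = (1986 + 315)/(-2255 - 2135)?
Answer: 44780383915/9240816 ≈ 4845.9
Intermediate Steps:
k = -2301/4390 (k = 2301/(-4390) = 2301*(-1/4390) = -2301/4390 ≈ -0.52415)
-185/4016 - 2540/k = -185/4016 - 2540/(-2301/4390) = -185*1/4016 - 2540*(-4390/2301) = -185/4016 + 11150600/2301 = 44780383915/9240816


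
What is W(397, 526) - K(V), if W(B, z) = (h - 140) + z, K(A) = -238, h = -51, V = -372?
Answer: 573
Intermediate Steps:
W(B, z) = -191 + z (W(B, z) = (-51 - 140) + z = -191 + z)
W(397, 526) - K(V) = (-191 + 526) - 1*(-238) = 335 + 238 = 573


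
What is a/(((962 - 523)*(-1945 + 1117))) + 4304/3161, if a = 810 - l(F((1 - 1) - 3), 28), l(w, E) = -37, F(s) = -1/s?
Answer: 1561792201/1148998212 ≈ 1.3593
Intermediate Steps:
a = 847 (a = 810 - 1*(-37) = 810 + 37 = 847)
a/(((962 - 523)*(-1945 + 1117))) + 4304/3161 = 847/(((962 - 523)*(-1945 + 1117))) + 4304/3161 = 847/((439*(-828))) + 4304*(1/3161) = 847/(-363492) + 4304/3161 = 847*(-1/363492) + 4304/3161 = -847/363492 + 4304/3161 = 1561792201/1148998212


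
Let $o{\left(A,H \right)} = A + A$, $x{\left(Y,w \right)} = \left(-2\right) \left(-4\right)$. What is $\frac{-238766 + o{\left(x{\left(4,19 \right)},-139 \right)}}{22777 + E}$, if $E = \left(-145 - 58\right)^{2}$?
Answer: $- \frac{119375}{31993} \approx -3.7313$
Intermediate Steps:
$x{\left(Y,w \right)} = 8$
$o{\left(A,H \right)} = 2 A$
$E = 41209$ ($E = \left(-203\right)^{2} = 41209$)
$\frac{-238766 + o{\left(x{\left(4,19 \right)},-139 \right)}}{22777 + E} = \frac{-238766 + 2 \cdot 8}{22777 + 41209} = \frac{-238766 + 16}{63986} = \left(-238750\right) \frac{1}{63986} = - \frac{119375}{31993}$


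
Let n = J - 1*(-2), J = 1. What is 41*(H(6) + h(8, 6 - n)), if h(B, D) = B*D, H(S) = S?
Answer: 1230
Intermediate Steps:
n = 3 (n = 1 - 1*(-2) = 1 + 2 = 3)
41*(H(6) + h(8, 6 - n)) = 41*(6 + 8*(6 - 1*3)) = 41*(6 + 8*(6 - 3)) = 41*(6 + 8*3) = 41*(6 + 24) = 41*30 = 1230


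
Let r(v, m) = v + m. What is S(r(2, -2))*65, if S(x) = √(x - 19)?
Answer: 65*I*√19 ≈ 283.33*I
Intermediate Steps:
r(v, m) = m + v
S(x) = √(-19 + x)
S(r(2, -2))*65 = √(-19 + (-2 + 2))*65 = √(-19 + 0)*65 = √(-19)*65 = (I*√19)*65 = 65*I*√19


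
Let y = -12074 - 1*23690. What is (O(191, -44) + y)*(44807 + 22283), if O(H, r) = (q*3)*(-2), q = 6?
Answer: -2401822000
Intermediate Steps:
y = -35764 (y = -12074 - 23690 = -35764)
O(H, r) = -36 (O(H, r) = (6*3)*(-2) = 18*(-2) = -36)
(O(191, -44) + y)*(44807 + 22283) = (-36 - 35764)*(44807 + 22283) = -35800*67090 = -2401822000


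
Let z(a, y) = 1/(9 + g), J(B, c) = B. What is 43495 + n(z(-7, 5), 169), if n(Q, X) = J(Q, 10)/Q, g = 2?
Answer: 43496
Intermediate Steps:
z(a, y) = 1/11 (z(a, y) = 1/(9 + 2) = 1/11)
n(Q, X) = 1 (n(Q, X) = Q/Q = 1)
43495 + n(z(-7, 5), 169) = 43495 + 1 = 43496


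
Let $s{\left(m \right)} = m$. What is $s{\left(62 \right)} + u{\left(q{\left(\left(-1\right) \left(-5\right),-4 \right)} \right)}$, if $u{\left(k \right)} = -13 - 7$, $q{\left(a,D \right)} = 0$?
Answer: $42$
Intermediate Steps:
$u{\left(k \right)} = -20$ ($u{\left(k \right)} = -13 - 7 = -20$)
$s{\left(62 \right)} + u{\left(q{\left(\left(-1\right) \left(-5\right),-4 \right)} \right)} = 62 - 20 = 42$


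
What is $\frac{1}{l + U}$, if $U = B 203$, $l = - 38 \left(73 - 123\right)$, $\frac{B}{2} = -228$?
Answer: $- \frac{1}{90668} \approx -1.1029 \cdot 10^{-5}$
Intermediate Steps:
$B = -456$ ($B = 2 \left(-228\right) = -456$)
$l = 1900$ ($l = \left(-38\right) \left(-50\right) = 1900$)
$U = -92568$ ($U = \left(-456\right) 203 = -92568$)
$\frac{1}{l + U} = \frac{1}{1900 - 92568} = \frac{1}{-90668} = - \frac{1}{90668}$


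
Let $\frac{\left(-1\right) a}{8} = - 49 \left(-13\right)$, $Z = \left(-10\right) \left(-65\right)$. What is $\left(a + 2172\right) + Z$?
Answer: $-2274$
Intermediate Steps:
$Z = 650$
$a = -5096$ ($a = - 8 \left(- 49 \left(-13\right)\right) = - 8 \left(\left(-1\right) \left(-637\right)\right) = \left(-8\right) 637 = -5096$)
$\left(a + 2172\right) + Z = \left(-5096 + 2172\right) + 650 = -2924 + 650 = -2274$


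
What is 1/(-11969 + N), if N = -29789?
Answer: -1/41758 ≈ -2.3948e-5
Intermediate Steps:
1/(-11969 + N) = 1/(-11969 - 29789) = 1/(-41758) = -1/41758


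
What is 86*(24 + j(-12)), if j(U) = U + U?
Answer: 0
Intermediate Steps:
j(U) = 2*U
86*(24 + j(-12)) = 86*(24 + 2*(-12)) = 86*(24 - 24) = 86*0 = 0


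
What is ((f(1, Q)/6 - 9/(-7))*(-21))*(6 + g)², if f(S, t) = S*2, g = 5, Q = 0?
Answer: -4114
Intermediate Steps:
f(S, t) = 2*S
((f(1, Q)/6 - 9/(-7))*(-21))*(6 + g)² = (((2*1)/6 - 9/(-7))*(-21))*(6 + 5)² = ((2*(⅙) - 9*(-⅐))*(-21))*11² = ((⅓ + 9/7)*(-21))*121 = ((34/21)*(-21))*121 = -34*121 = -4114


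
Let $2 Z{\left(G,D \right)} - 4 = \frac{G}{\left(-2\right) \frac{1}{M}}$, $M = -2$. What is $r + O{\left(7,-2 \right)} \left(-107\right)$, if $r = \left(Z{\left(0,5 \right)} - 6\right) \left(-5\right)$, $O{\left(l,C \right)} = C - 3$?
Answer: $555$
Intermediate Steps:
$Z{\left(G,D \right)} = 2 + \frac{G}{2}$ ($Z{\left(G,D \right)} = 2 + \frac{G \frac{1}{\left(-2\right) \frac{1}{-2}}}{2} = 2 + \frac{G \frac{1}{\left(-2\right) \left(- \frac{1}{2}\right)}}{2} = 2 + \frac{G 1^{-1}}{2} = 2 + \frac{G 1}{2} = 2 + \frac{G}{2}$)
$O{\left(l,C \right)} = -3 + C$
$r = 20$ ($r = \left(\left(2 + \frac{1}{2} \cdot 0\right) - 6\right) \left(-5\right) = \left(\left(2 + 0\right) - 6\right) \left(-5\right) = \left(2 - 6\right) \left(-5\right) = \left(-4\right) \left(-5\right) = 20$)
$r + O{\left(7,-2 \right)} \left(-107\right) = 20 + \left(-3 - 2\right) \left(-107\right) = 20 - -535 = 20 + 535 = 555$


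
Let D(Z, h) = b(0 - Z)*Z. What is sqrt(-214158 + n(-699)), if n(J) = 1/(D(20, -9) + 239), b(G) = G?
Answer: I*sqrt(5551189679)/161 ≈ 462.77*I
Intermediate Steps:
D(Z, h) = -Z**2 (D(Z, h) = (0 - Z)*Z = (-Z)*Z = -Z**2)
n(J) = -1/161 (n(J) = 1/(-1*20**2 + 239) = 1/(-1*400 + 239) = 1/(-400 + 239) = 1/(-161) = -1/161)
sqrt(-214158 + n(-699)) = sqrt(-214158 - 1/161) = sqrt(-34479439/161) = I*sqrt(5551189679)/161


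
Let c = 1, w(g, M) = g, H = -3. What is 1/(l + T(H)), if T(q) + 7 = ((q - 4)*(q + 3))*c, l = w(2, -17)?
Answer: -⅕ ≈ -0.20000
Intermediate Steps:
l = 2
T(q) = -7 + (-4 + q)*(3 + q) (T(q) = -7 + ((q - 4)*(q + 3))*1 = -7 + ((-4 + q)*(3 + q))*1 = -7 + (-4 + q)*(3 + q))
1/(l + T(H)) = 1/(2 + (-19 + (-3)² - 1*(-3))) = 1/(2 + (-19 + 9 + 3)) = 1/(2 - 7) = 1/(-5) = -⅕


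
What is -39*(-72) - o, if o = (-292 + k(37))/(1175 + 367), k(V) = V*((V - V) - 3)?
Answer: 4330339/1542 ≈ 2808.3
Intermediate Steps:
k(V) = -3*V (k(V) = V*(0 - 3) = V*(-3) = -3*V)
o = -403/1542 (o = (-292 - 3*37)/(1175 + 367) = (-292 - 111)/1542 = -403*1/1542 = -403/1542 ≈ -0.26135)
-39*(-72) - o = -39*(-72) - 1*(-403/1542) = 2808 + 403/1542 = 4330339/1542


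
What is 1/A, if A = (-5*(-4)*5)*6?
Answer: 1/600 ≈ 0.0016667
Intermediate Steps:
A = 600 (A = (20*5)*6 = 100*6 = 600)
1/A = 1/600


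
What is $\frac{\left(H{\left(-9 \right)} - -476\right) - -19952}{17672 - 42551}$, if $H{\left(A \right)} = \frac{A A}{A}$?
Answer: $- \frac{20419}{24879} \approx -0.82073$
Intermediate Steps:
$H{\left(A \right)} = A$ ($H{\left(A \right)} = \frac{A^{2}}{A} = A$)
$\frac{\left(H{\left(-9 \right)} - -476\right) - -19952}{17672 - 42551} = \frac{\left(-9 - -476\right) - -19952}{17672 - 42551} = \frac{\left(-9 + 476\right) + 19952}{-24879} = \left(467 + 19952\right) \left(- \frac{1}{24879}\right) = 20419 \left(- \frac{1}{24879}\right) = - \frac{20419}{24879}$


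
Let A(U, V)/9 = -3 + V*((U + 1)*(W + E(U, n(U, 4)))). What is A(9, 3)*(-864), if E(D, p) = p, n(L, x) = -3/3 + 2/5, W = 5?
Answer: -1003104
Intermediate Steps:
n(L, x) = -⅗ (n(L, x) = -3*⅓ + 2*(⅕) = -1 + ⅖ = -⅗)
A(U, V) = -27 + 9*V*(22/5 + 22*U/5) (A(U, V) = 9*(-3 + V*((U + 1)*(5 - ⅗))) = 9*(-3 + V*((1 + U)*(22/5))) = 9*(-3 + V*(22/5 + 22*U/5)) = -27 + 9*V*(22/5 + 22*U/5))
A(9, 3)*(-864) = (-27 + (198/5)*3 + (198/5)*9*3)*(-864) = (-27 + 594/5 + 5346/5)*(-864) = 1161*(-864) = -1003104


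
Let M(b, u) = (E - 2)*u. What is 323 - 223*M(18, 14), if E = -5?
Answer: 22177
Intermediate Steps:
M(b, u) = -7*u (M(b, u) = (-5 - 2)*u = -7*u)
323 - 223*M(18, 14) = 323 - (-1561)*14 = 323 - 223*(-98) = 323 + 21854 = 22177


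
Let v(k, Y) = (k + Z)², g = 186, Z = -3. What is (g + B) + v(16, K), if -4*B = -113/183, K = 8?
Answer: 259973/732 ≈ 355.15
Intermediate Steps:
B = 113/732 (B = -(-113)/(4*183) = -¼*(-113/183) = 113/732 ≈ 0.15437)
v(k, Y) = (-3 + k)² (v(k, Y) = (k - 3)² = (-3 + k)²)
(g + B) + v(16, K) = (186 + 113/732) + (-3 + 16)² = 136265/732 + 13² = 136265/732 + 169 = 259973/732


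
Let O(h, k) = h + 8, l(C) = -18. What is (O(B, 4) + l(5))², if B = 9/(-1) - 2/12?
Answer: 13225/36 ≈ 367.36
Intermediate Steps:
B = -55/6 (B = 9*(-1) - 2*1/12 = -9 - ⅙ = -55/6 ≈ -9.1667)
O(h, k) = 8 + h
(O(B, 4) + l(5))² = ((8 - 55/6) - 18)² = (-7/6 - 18)² = (-115/6)² = 13225/36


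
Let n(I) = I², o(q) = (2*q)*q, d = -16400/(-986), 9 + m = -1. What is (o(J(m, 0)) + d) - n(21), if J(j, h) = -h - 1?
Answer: -208227/493 ≈ -422.37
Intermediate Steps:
m = -10 (m = -9 - 1 = -10)
J(j, h) = -1 - h
d = 8200/493 (d = -16400*(-1/986) = 8200/493 ≈ 16.633)
o(q) = 2*q²
(o(J(m, 0)) + d) - n(21) = (2*(-1 - 1*0)² + 8200/493) - 1*21² = (2*(-1 + 0)² + 8200/493) - 1*441 = (2*(-1)² + 8200/493) - 441 = (2*1 + 8200/493) - 441 = (2 + 8200/493) - 441 = 9186/493 - 441 = -208227/493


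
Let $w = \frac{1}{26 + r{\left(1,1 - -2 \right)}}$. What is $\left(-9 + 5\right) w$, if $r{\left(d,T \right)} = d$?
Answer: $- \frac{4}{27} \approx -0.14815$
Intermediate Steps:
$w = \frac{1}{27}$ ($w = \frac{1}{26 + 1} = \frac{1}{27} \approx 0.037037$)
$\left(-9 + 5\right) w = \left(-9 + 5\right) \frac{1}{27} = \left(-4\right) \frac{1}{27} = - \frac{4}{27}$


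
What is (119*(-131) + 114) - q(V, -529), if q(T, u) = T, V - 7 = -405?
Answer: -15077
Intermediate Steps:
V = -398 (V = 7 - 405 = -398)
(119*(-131) + 114) - q(V, -529) = (119*(-131) + 114) - 1*(-398) = (-15589 + 114) + 398 = -15475 + 398 = -15077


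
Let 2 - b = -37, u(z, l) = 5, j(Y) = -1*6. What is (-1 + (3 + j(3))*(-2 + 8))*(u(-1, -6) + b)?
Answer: -836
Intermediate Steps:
j(Y) = -6
b = 39 (b = 2 - 1*(-37) = 2 + 37 = 39)
(-1 + (3 + j(3))*(-2 + 8))*(u(-1, -6) + b) = (-1 + (3 - 6)*(-2 + 8))*(5 + 39) = (-1 - 3*6)*44 = (-1 - 18)*44 = -19*44 = -836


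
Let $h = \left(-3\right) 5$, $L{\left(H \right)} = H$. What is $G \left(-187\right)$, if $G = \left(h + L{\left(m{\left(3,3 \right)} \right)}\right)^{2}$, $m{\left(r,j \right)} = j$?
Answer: $-26928$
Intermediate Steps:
$h = -15$
$G = 144$ ($G = \left(-15 + 3\right)^{2} = \left(-12\right)^{2} = 144$)
$G \left(-187\right) = 144 \left(-187\right) = -26928$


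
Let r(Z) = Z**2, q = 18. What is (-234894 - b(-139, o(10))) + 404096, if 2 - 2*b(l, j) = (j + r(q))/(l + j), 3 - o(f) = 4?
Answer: 47375957/280 ≈ 1.6920e+5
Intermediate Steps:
o(f) = -1 (o(f) = 3 - 1*4 = 3 - 4 = -1)
b(l, j) = 1 - (324 + j)/(2*(j + l)) (b(l, j) = 1 - (j + 18**2)/(2*(l + j)) = 1 - (j + 324)/(2*(j + l)) = 1 - (324 + j)/(2*(j + l)))
(-234894 - b(-139, o(10))) + 404096 = (-234894 - (-162 - 139 + (1/2)*(-1))/(-1 - 139)) + 404096 = (-234894 - (-162 - 139 - 1/2)/(-140)) + 404096 = (-234894 - (-1)*(-603)/(140*2)) + 404096 = (-234894 - 1*603/280) + 404096 = (-234894 - 603/280) + 404096 = -65770923/280 + 404096 = 47375957/280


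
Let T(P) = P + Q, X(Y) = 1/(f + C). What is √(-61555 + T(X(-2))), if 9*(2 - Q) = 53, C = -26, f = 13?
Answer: I*√93631187/39 ≈ 248.11*I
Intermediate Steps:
X(Y) = -1/13 (X(Y) = 1/(13 - 26) = 1/(-13) = -1/13)
Q = -35/9 (Q = 2 - ⅑*53 = 2 - 53/9 = -35/9 ≈ -3.8889)
T(P) = -35/9 + P (T(P) = P - 35/9 = -35/9 + P)
√(-61555 + T(X(-2))) = √(-61555 + (-35/9 - 1/13)) = √(-61555 - 464/117) = √(-7202399/117) = I*√93631187/39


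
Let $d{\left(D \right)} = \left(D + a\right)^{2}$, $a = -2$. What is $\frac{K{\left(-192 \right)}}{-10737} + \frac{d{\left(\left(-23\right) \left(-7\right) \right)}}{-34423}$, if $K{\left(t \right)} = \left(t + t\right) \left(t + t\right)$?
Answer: $- \frac{594146665}{41066639} \approx -14.468$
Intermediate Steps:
$d{\left(D \right)} = \left(-2 + D\right)^{2}$ ($d{\left(D \right)} = \left(D - 2\right)^{2} = \left(-2 + D\right)^{2}$)
$K{\left(t \right)} = 4 t^{2}$ ($K{\left(t \right)} = 2 t 2 t = 4 t^{2}$)
$\frac{K{\left(-192 \right)}}{-10737} + \frac{d{\left(\left(-23\right) \left(-7\right) \right)}}{-34423} = \frac{4 \left(-192\right)^{2}}{-10737} + \frac{\left(-2 - -161\right)^{2}}{-34423} = 4 \cdot 36864 \left(- \frac{1}{10737}\right) + \left(-2 + 161\right)^{2} \left(- \frac{1}{34423}\right) = 147456 \left(- \frac{1}{10737}\right) + 159^{2} \left(- \frac{1}{34423}\right) = - \frac{16384}{1193} + 25281 \left(- \frac{1}{34423}\right) = - \frac{16384}{1193} - \frac{25281}{34423} = - \frac{594146665}{41066639}$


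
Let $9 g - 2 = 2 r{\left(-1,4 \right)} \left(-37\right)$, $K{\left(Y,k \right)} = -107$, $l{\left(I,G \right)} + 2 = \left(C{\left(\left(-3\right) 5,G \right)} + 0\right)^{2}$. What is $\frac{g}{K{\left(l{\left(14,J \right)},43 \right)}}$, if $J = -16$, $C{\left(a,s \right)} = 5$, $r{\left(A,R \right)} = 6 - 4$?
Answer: $\frac{146}{963} \approx 0.15161$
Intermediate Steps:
$r{\left(A,R \right)} = 2$ ($r{\left(A,R \right)} = 6 - 4 = 2$)
$l{\left(I,G \right)} = 23$ ($l{\left(I,G \right)} = -2 + \left(5 + 0\right)^{2} = -2 + 5^{2} = -2 + 25 = 23$)
$g = - \frac{146}{9}$ ($g = \frac{2}{9} + \frac{2 \cdot 2 \left(-37\right)}{9} = \frac{2}{9} + \frac{4 \left(-37\right)}{9} = \frac{2}{9} + \frac{1}{9} \left(-148\right) = \frac{2}{9} - \frac{148}{9} = - \frac{146}{9} \approx -16.222$)
$\frac{g}{K{\left(l{\left(14,J \right)},43 \right)}} = - \frac{146}{9 \left(-107\right)} = \left(- \frac{146}{9}\right) \left(- \frac{1}{107}\right) = \frac{146}{963}$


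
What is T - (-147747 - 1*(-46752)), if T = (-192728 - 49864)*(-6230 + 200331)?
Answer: -47087248797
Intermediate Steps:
T = -47087349792 (T = -242592*194101 = -47087349792)
T - (-147747 - 1*(-46752)) = -47087349792 - (-147747 - 1*(-46752)) = -47087349792 - (-147747 + 46752) = -47087349792 - 1*(-100995) = -47087349792 + 100995 = -47087248797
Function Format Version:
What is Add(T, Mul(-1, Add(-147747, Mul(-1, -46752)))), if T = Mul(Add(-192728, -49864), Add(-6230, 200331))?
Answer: -47087248797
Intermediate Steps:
T = -47087349792 (T = Mul(-242592, 194101) = -47087349792)
Add(T, Mul(-1, Add(-147747, Mul(-1, -46752)))) = Add(-47087349792, Mul(-1, Add(-147747, Mul(-1, -46752)))) = Add(-47087349792, Mul(-1, Add(-147747, 46752))) = Add(-47087349792, Mul(-1, -100995)) = Add(-47087349792, 100995) = -47087248797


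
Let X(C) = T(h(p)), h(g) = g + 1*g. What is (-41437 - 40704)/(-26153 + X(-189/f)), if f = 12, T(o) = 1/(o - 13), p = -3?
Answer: 1560679/496908 ≈ 3.1408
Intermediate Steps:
h(g) = 2*g (h(g) = g + g = 2*g)
T(o) = 1/(-13 + o)
X(C) = -1/19 (X(C) = 1/(-13 + 2*(-3)) = 1/(-13 - 6) = 1/(-19) = -1/19)
(-41437 - 40704)/(-26153 + X(-189/f)) = (-41437 - 40704)/(-26153 - 1/19) = -82141/(-496908/19) = -82141*(-19/496908) = 1560679/496908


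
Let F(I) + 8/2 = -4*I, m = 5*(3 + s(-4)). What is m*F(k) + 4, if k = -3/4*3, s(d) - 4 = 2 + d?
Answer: 129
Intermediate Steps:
s(d) = 6 + d (s(d) = 4 + (2 + d) = 6 + d)
k = -9/4 (k = -3*¼*3 = -¾*3 = -9/4 ≈ -2.2500)
m = 25 (m = 5*(3 + (6 - 4)) = 5*(3 + 2) = 5*5 = 25)
F(I) = -4 - 4*I
m*F(k) + 4 = 25*(-4 - 4*(-9/4)) + 4 = 25*(-4 + 9) + 4 = 25*5 + 4 = 125 + 4 = 129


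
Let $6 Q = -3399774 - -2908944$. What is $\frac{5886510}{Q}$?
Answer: $- \frac{1177302}{16361} \approx -71.958$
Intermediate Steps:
$Q = -81805$ ($Q = \frac{-3399774 - -2908944}{6} = \frac{-3399774 + 2908944}{6} = \frac{1}{6} \left(-490830\right) = -81805$)
$\frac{5886510}{Q} = \frac{5886510}{-81805} = 5886510 \left(- \frac{1}{81805}\right) = - \frac{1177302}{16361}$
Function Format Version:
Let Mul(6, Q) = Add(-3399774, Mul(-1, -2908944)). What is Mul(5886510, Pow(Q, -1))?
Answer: Rational(-1177302, 16361) ≈ -71.958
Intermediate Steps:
Q = -81805 (Q = Mul(Rational(1, 6), Add(-3399774, Mul(-1, -2908944))) = Mul(Rational(1, 6), Add(-3399774, 2908944)) = Mul(Rational(1, 6), -490830) = -81805)
Mul(5886510, Pow(Q, -1)) = Mul(5886510, Pow(-81805, -1)) = Mul(5886510, Rational(-1, 81805)) = Rational(-1177302, 16361)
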